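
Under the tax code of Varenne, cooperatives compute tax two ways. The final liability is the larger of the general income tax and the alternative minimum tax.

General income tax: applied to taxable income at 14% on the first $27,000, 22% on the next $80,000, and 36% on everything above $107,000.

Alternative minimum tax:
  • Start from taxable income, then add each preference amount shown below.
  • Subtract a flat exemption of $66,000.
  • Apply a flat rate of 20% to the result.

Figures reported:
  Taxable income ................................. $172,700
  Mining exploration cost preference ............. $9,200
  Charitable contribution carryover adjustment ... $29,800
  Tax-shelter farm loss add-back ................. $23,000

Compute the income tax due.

General income tax:
  $27,000 × 14% = $3,780
  $80,000 × 22% = $17,600
  $65,700 × 36% = $23,652
  → $45,032

Alternative minimum tax:
  Adjusted income: $172,700 + $9,200 + $29,800 + $23,000 = $234,700
  Less exemption $66,000 → base $168,700
  $168,700 × 20% = $33,740

$45,032 > $33,740, so the general income tax governs.

$45,032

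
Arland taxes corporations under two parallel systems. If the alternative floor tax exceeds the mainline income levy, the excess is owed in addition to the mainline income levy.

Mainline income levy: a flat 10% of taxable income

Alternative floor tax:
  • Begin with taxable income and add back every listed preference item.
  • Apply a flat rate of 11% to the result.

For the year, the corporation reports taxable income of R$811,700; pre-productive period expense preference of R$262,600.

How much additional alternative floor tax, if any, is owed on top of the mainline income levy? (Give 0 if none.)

Mainline income levy:
  R$811,700 × 10% = R$81,170

Alternative floor tax:
  Adjusted income: R$811,700 + R$262,600 = R$1,074,300
  R$1,074,300 × 11% = R$118,173

Excess of alternative floor tax over mainline income levy: R$118,173 − R$81,170 = R$37,003.

R$37,003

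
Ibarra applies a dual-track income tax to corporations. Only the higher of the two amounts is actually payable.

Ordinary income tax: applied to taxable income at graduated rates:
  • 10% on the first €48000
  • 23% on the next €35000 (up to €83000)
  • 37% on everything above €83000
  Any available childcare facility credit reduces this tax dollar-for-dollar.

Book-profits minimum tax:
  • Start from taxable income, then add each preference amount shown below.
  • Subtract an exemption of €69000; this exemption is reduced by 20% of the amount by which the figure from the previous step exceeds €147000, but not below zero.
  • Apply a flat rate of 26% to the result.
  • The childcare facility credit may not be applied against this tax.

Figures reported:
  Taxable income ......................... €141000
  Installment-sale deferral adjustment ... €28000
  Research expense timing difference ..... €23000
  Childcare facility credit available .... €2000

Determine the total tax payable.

Book-profits minimum tax:
  Adjusted income: €141000 + €28000 + €23000 = €192000
  Exemption: €69000 − 20% × (€192000 − €147000) = €69000 − €9000 = €60000
  Base: €192000 − €60000 = €132000
  €132000 × 26% = €34320

Ordinary income tax:
  €48000 × 10% = €4800
  €35000 × 23% = €8050
  €58000 × 37% = €21460
  → €34310
  Less childcare facility credit €2000 → €32310

€34320 > €32310, so the book-profits minimum tax is the binding amount.

€34320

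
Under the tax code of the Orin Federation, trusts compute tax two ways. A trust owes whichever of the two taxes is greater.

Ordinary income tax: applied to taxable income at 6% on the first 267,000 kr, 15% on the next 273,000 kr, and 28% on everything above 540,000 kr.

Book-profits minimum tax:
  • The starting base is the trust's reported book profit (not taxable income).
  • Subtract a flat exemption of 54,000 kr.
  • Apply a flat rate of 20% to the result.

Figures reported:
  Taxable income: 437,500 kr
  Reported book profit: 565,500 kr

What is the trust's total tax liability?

102,300 kr

Book-profits minimum tax:
  Base (reported book profit): 565,500 kr
  Less exemption 54,000 kr → base 511,500 kr
  511,500 kr × 20% = 102,300 kr

Ordinary income tax:
  267,000 kr × 6% = 16,020 kr
  170,500 kr × 15% = 25,575 kr
  → 41,595 kr

102,300 kr > 41,595 kr, so the book-profits minimum tax is the binding amount.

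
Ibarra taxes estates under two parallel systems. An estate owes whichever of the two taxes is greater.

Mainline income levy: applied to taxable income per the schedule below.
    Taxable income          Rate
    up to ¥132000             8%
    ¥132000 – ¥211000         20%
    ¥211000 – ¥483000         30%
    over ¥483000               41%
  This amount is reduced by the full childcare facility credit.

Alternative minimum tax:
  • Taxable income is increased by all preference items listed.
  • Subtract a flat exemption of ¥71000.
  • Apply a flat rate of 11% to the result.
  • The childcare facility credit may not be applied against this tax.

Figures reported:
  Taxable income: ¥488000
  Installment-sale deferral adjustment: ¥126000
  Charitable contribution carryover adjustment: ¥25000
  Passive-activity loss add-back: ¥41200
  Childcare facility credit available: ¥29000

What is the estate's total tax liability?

¥81010

Alternative minimum tax:
  Adjusted income: ¥488000 + ¥126000 + ¥25000 + ¥41200 = ¥680200
  Less exemption ¥71000 → base ¥609200
  ¥609200 × 11% = ¥67012

Mainline income levy:
  ¥132000 × 8% = ¥10560
  ¥79000 × 20% = ¥15800
  ¥272000 × 30% = ¥81600
  ¥5000 × 41% = ¥2050
  → ¥110010
  Less childcare facility credit ¥29000 → ¥81010

¥81010 > ¥67012, so the mainline income levy governs.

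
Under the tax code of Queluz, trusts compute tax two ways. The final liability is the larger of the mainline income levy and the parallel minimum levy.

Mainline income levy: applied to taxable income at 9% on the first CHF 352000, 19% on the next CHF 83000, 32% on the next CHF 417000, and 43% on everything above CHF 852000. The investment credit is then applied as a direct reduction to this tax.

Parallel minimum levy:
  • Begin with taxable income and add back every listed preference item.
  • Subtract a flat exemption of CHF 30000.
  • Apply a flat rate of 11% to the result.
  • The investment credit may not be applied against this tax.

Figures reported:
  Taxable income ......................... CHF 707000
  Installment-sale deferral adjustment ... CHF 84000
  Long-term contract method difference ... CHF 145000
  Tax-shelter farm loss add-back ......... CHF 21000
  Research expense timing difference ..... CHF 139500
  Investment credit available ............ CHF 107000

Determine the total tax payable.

Mainline income levy:
  CHF 352000 × 9% = CHF 31680
  CHF 83000 × 19% = CHF 15770
  CHF 272000 × 32% = CHF 87040
  → CHF 134490
  Less investment credit CHF 107000 → CHF 27490

Parallel minimum levy:
  Adjusted income: CHF 707000 + CHF 84000 + CHF 145000 + CHF 21000 + CHF 139500 = CHF 1096500
  Less exemption CHF 30000 → base CHF 1066500
  CHF 1066500 × 11% = CHF 117315

CHF 117315 > CHF 27490, so the parallel minimum levy is the binding amount.

CHF 117315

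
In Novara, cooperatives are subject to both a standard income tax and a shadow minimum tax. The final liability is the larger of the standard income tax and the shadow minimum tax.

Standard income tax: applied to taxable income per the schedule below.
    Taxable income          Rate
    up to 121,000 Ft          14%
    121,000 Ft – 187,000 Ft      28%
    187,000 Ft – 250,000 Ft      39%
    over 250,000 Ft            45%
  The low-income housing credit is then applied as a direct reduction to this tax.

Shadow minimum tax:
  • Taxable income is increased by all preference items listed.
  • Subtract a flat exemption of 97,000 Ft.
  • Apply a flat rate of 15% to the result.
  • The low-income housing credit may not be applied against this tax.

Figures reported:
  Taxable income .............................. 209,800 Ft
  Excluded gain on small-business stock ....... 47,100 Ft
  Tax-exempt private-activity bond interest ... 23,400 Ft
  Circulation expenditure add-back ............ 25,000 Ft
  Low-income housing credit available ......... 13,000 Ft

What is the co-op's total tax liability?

31,312 Ft

Standard income tax:
  121,000 Ft × 14% = 16,940 Ft
  66,000 Ft × 28% = 18,480 Ft
  22,800 Ft × 39% = 8,892 Ft
  → 44,312 Ft
  Less low-income housing credit 13,000 Ft → 31,312 Ft

Shadow minimum tax:
  Adjusted income: 209,800 Ft + 47,100 Ft + 23,400 Ft + 25,000 Ft = 305,300 Ft
  Less exemption 97,000 Ft → base 208,300 Ft
  208,300 Ft × 15% = 31,245 Ft

31,312 Ft > 31,245 Ft, so the standard income tax governs.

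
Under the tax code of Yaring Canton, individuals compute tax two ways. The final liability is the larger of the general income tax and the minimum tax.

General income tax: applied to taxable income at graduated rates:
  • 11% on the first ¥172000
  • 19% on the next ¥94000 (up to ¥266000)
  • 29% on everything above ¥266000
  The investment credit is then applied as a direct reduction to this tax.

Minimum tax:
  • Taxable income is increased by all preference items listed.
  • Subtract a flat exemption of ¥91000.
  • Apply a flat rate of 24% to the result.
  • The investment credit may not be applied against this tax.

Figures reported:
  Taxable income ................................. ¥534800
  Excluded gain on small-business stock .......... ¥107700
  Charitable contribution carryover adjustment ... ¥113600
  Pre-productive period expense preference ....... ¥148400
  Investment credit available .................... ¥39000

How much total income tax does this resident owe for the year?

General income tax:
  ¥172000 × 11% = ¥18920
  ¥94000 × 19% = ¥17860
  ¥268800 × 29% = ¥77952
  → ¥114732
  Less investment credit ¥39000 → ¥75732

Minimum tax:
  Adjusted income: ¥534800 + ¥107700 + ¥113600 + ¥148400 = ¥904500
  Less exemption ¥91000 → base ¥813500
  ¥813500 × 24% = ¥195240

¥195240 > ¥75732, so the minimum tax is the binding amount.

¥195240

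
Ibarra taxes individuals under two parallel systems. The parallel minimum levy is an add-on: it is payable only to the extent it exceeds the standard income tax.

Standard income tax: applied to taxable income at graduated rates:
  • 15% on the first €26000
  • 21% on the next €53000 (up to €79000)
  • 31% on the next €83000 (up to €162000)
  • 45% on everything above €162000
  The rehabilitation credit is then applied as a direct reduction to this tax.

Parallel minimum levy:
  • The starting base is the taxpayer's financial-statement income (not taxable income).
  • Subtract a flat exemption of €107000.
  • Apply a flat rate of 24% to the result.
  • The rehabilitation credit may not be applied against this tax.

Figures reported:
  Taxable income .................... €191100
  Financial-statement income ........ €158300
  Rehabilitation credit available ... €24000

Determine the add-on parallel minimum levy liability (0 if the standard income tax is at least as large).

€0

Parallel minimum levy:
  Base (financial-statement income): €158300
  Less exemption €107000 → base €51300
  €51300 × 24% = €12312

Standard income tax:
  €26000 × 15% = €3900
  €53000 × 21% = €11130
  €83000 × 31% = €25730
  €29100 × 45% = €13095
  → €53855
  Less rehabilitation credit €24000 → €29855

€12312 ≤ €29855, so no add-on is due.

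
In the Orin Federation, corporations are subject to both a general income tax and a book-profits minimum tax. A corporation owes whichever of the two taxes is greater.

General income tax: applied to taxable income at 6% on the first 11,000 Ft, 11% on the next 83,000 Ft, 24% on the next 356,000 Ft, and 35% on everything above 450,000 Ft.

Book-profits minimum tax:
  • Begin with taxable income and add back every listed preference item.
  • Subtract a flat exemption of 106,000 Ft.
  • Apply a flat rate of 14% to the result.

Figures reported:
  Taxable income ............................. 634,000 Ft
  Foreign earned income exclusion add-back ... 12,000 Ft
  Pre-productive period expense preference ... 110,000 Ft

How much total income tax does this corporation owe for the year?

159,630 Ft

General income tax:
  11,000 Ft × 6% = 660 Ft
  83,000 Ft × 11% = 9,130 Ft
  356,000 Ft × 24% = 85,440 Ft
  184,000 Ft × 35% = 64,400 Ft
  → 159,630 Ft

Book-profits minimum tax:
  Adjusted income: 634,000 Ft + 12,000 Ft + 110,000 Ft = 756,000 Ft
  Less exemption 106,000 Ft → base 650,000 Ft
  650,000 Ft × 14% = 91,000 Ft

159,630 Ft > 91,000 Ft, so the general income tax governs.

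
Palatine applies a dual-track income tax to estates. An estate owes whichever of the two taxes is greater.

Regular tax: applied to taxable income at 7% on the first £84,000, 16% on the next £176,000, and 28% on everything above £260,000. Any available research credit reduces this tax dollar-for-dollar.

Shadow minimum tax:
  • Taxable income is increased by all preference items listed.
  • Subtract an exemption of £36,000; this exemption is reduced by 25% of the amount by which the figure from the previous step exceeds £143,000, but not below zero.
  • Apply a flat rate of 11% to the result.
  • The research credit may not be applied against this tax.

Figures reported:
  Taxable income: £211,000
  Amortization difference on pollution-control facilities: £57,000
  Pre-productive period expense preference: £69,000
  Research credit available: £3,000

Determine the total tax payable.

£37,070

Shadow minimum tax:
  Adjusted income: £211,000 + £57,000 + £69,000 = £337,000
  Exemption: 25% × (£337,000 − £143,000) = £48,500 ≥ £36,000, so the exemption is fully phased out
  Base: £337,000 − £0 = £337,000
  £337,000 × 11% = £37,070

Regular tax:
  £84,000 × 7% = £5,880
  £127,000 × 16% = £20,320
  → £26,200
  Less research credit £3,000 → £23,200

£37,070 > £23,200, so the shadow minimum tax is the binding amount.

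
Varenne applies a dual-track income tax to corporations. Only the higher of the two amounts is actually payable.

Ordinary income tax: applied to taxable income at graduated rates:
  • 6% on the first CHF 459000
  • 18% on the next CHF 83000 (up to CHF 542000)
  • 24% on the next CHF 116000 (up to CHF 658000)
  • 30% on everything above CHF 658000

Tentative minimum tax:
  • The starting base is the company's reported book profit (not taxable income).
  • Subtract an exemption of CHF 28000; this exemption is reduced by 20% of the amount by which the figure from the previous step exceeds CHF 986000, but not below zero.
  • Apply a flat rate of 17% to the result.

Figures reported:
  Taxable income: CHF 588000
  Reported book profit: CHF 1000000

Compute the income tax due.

Tentative minimum tax:
  Base (reported book profit): CHF 1000000
  Exemption: CHF 28000 − 20% × (CHF 1000000 − CHF 986000) = CHF 28000 − CHF 2800 = CHF 25200
  Base: CHF 1000000 − CHF 25200 = CHF 974800
  CHF 974800 × 17% = CHF 165716

Ordinary income tax:
  CHF 459000 × 6% = CHF 27540
  CHF 83000 × 18% = CHF 14940
  CHF 46000 × 24% = CHF 11040
  → CHF 53520

CHF 165716 > CHF 53520, so the tentative minimum tax is the binding amount.

CHF 165716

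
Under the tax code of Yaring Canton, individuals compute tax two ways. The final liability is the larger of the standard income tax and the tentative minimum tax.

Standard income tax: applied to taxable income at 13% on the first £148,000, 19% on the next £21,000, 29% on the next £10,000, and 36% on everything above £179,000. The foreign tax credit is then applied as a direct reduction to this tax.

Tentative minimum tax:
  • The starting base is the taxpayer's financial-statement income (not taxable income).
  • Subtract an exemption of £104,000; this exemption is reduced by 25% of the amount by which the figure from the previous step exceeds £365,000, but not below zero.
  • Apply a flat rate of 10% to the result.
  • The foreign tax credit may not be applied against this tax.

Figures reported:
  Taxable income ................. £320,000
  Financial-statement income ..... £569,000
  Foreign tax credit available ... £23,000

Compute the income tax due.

Tentative minimum tax:
  Base (financial-statement income): £569,000
  Exemption: £104,000 − 25% × (£569,000 − £365,000) = £104,000 − £51,000 = £53,000
  Base: £569,000 − £53,000 = £516,000
  £516,000 × 10% = £51,600

Standard income tax:
  £148,000 × 13% = £19,240
  £21,000 × 19% = £3,990
  £10,000 × 29% = £2,900
  £141,000 × 36% = £50,760
  → £76,890
  Less foreign tax credit £23,000 → £53,890

£53,890 > £51,600, so the standard income tax governs.

£53,890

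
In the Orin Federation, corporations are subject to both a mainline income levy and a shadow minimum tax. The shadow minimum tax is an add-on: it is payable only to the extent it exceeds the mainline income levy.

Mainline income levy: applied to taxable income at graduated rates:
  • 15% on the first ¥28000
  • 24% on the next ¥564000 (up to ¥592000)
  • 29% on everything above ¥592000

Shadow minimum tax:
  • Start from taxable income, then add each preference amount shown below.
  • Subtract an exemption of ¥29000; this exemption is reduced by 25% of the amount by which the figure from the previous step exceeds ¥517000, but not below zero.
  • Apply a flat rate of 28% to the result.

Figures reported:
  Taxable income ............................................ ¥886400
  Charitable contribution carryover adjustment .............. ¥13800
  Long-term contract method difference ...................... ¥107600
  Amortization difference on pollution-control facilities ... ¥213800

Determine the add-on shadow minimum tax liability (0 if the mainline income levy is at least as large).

¥117112

Mainline income levy:
  ¥28000 × 15% = ¥4200
  ¥564000 × 24% = ¥135360
  ¥294400 × 29% = ¥85376
  → ¥224936

Shadow minimum tax:
  Adjusted income: ¥886400 + ¥13800 + ¥107600 + ¥213800 = ¥1221600
  Exemption: 25% × (¥1221600 − ¥517000) = ¥176150 ≥ ¥29000, so the exemption is fully phased out
  Base: ¥1221600 − ¥0 = ¥1221600
  ¥1221600 × 28% = ¥342048

Excess of shadow minimum tax over mainline income levy: ¥342048 − ¥224936 = ¥117112.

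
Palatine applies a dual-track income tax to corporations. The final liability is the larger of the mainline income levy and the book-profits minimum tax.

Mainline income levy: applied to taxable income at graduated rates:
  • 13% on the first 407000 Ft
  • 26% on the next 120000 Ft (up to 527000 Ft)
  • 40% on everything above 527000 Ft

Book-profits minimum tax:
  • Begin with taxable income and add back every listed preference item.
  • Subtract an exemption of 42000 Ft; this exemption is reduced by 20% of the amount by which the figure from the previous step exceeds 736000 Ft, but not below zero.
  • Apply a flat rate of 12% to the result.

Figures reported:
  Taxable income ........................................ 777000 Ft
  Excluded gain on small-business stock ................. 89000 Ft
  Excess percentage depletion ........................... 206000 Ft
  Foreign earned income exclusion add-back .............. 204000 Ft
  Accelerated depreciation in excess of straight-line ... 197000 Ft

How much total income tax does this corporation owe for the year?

Book-profits minimum tax:
  Adjusted income: 777000 Ft + 89000 Ft + 206000 Ft + 204000 Ft + 197000 Ft = 1473000 Ft
  Exemption: 20% × (1473000 Ft − 736000 Ft) = 147400 Ft ≥ 42000 Ft, so the exemption is fully phased out
  Base: 1473000 Ft − 0 Ft = 1473000 Ft
  1473000 Ft × 12% = 176760 Ft

Mainline income levy:
  407000 Ft × 13% = 52910 Ft
  120000 Ft × 26% = 31200 Ft
  250000 Ft × 40% = 100000 Ft
  → 184110 Ft

184110 Ft > 176760 Ft, so the mainline income levy governs.

184110 Ft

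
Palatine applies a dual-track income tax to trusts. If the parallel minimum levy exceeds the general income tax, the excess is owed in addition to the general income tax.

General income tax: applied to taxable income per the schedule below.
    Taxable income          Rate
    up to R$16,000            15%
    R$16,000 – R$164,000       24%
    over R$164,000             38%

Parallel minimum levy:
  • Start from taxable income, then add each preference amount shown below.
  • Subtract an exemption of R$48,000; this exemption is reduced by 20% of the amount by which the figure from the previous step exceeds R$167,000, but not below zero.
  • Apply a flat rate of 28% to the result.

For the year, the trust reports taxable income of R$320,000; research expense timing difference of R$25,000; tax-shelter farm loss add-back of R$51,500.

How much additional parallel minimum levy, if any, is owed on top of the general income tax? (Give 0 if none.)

Parallel minimum levy:
  Adjusted income: R$320,000 + R$25,000 + R$51,500 = R$396,500
  Exemption: R$48,000 − 20% × (R$396,500 − R$167,000) = R$48,000 − R$45,900 = R$2,100
  Base: R$396,500 − R$2,100 = R$394,400
  R$394,400 × 28% = R$110,432

General income tax:
  R$16,000 × 15% = R$2,400
  R$148,000 × 24% = R$35,520
  R$156,000 × 38% = R$59,280
  → R$97,200

Excess of parallel minimum levy over general income tax: R$110,432 − R$97,200 = R$13,232.

R$13,232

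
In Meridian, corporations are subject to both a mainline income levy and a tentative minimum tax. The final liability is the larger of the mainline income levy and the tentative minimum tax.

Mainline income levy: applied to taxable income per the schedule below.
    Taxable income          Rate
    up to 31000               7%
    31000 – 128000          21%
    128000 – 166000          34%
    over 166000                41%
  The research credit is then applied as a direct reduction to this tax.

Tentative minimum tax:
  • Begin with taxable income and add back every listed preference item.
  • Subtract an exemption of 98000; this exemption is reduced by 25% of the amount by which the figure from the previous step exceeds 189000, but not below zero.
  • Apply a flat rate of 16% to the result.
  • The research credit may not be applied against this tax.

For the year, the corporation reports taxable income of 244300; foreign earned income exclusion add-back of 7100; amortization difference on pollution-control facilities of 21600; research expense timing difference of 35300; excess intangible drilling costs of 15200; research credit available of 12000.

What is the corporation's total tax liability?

Tentative minimum tax:
  Adjusted income: 244300 + 7100 + 21600 + 35300 + 15200 = 323500
  Exemption: 98000 − 25% × (323500 − 189000) = 98000 − 33625 = 64375
  Base: 323500 − 64375 = 259125
  259125 × 16% = 41460

Mainline income levy:
  31000 × 7% = 2170
  97000 × 21% = 20370
  38000 × 34% = 12920
  78300 × 41% = 32103
  → 67563
  Less research credit 12000 → 55563

55563 > 41460, so the mainline income levy governs.

55563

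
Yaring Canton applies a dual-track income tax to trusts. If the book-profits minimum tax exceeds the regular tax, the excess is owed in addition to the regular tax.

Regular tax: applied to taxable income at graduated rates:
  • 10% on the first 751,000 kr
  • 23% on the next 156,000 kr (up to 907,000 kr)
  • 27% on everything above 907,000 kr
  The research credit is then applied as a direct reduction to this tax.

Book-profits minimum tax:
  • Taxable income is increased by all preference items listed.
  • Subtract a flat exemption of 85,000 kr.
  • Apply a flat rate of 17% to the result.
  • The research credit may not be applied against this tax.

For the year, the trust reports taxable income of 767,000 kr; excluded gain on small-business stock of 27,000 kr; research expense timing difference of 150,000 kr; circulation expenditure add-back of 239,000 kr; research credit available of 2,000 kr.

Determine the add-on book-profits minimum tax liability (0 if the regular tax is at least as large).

109,880 kr

Book-profits minimum tax:
  Adjusted income: 767,000 kr + 27,000 kr + 150,000 kr + 239,000 kr = 1,183,000 kr
  Less exemption 85,000 kr → base 1,098,000 kr
  1,098,000 kr × 17% = 186,660 kr

Regular tax:
  751,000 kr × 10% = 75,100 kr
  16,000 kr × 23% = 3,680 kr
  → 78,780 kr
  Less research credit 2,000 kr → 76,780 kr

Excess of book-profits minimum tax over regular tax: 186,660 kr − 76,780 kr = 109,880 kr.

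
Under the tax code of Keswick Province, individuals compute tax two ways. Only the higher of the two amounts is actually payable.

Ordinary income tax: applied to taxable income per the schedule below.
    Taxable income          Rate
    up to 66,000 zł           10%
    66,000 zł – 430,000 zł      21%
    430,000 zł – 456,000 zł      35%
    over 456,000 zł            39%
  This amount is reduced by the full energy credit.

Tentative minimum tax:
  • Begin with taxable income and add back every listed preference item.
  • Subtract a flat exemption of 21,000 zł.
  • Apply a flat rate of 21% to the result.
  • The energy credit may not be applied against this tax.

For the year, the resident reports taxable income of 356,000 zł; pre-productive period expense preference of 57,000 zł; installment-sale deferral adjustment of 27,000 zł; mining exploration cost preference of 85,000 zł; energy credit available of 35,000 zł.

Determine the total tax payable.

Ordinary income tax:
  66,000 zł × 10% = 6,600 zł
  290,000 zł × 21% = 60,900 zł
  → 67,500 zł
  Less energy credit 35,000 zł → 32,500 zł

Tentative minimum tax:
  Adjusted income: 356,000 zł + 57,000 zł + 27,000 zł + 85,000 zł = 525,000 zł
  Less exemption 21,000 zł → base 504,000 zł
  504,000 zł × 21% = 105,840 zł

105,840 zł > 32,500 zł, so the tentative minimum tax is the binding amount.

105,840 zł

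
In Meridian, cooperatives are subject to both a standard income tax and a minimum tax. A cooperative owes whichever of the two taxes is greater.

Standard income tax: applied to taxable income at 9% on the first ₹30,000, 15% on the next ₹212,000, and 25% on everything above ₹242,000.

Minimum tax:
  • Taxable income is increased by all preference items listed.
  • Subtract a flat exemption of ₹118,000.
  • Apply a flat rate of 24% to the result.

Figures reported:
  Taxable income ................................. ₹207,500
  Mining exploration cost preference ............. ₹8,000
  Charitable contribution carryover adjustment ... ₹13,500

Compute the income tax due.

Standard income tax:
  ₹30,000 × 9% = ₹2,700
  ₹177,500 × 15% = ₹26,625
  → ₹29,325

Minimum tax:
  Adjusted income: ₹207,500 + ₹8,000 + ₹13,500 = ₹229,000
  Less exemption ₹118,000 → base ₹111,000
  ₹111,000 × 24% = ₹26,640

₹29,325 > ₹26,640, so the standard income tax governs.

₹29,325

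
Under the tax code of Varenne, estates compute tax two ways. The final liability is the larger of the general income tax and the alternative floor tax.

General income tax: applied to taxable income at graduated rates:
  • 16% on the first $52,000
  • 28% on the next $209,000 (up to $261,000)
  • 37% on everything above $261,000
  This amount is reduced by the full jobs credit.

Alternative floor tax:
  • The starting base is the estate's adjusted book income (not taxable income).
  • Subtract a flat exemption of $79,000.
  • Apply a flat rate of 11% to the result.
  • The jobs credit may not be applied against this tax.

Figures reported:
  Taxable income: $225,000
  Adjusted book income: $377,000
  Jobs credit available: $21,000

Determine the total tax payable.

$35,760

General income tax:
  $52,000 × 16% = $8,320
  $173,000 × 28% = $48,440
  → $56,760
  Less jobs credit $21,000 → $35,760

Alternative floor tax:
  Base (adjusted book income): $377,000
  Less exemption $79,000 → base $298,000
  $298,000 × 11% = $32,780

$35,760 > $32,780, so the general income tax governs.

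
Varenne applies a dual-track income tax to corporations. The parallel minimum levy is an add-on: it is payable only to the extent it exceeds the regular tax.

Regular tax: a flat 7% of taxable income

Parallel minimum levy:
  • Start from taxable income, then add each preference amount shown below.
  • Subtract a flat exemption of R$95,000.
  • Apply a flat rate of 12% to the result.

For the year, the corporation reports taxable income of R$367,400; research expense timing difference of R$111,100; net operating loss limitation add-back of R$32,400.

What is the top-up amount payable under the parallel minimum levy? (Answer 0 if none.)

R$24,190

Parallel minimum levy:
  Adjusted income: R$367,400 + R$111,100 + R$32,400 = R$510,900
  Less exemption R$95,000 → base R$415,900
  R$415,900 × 12% = R$49,908

Regular tax:
  R$367,400 × 7% = R$25,718

Excess of parallel minimum levy over regular tax: R$49,908 − R$25,718 = R$24,190.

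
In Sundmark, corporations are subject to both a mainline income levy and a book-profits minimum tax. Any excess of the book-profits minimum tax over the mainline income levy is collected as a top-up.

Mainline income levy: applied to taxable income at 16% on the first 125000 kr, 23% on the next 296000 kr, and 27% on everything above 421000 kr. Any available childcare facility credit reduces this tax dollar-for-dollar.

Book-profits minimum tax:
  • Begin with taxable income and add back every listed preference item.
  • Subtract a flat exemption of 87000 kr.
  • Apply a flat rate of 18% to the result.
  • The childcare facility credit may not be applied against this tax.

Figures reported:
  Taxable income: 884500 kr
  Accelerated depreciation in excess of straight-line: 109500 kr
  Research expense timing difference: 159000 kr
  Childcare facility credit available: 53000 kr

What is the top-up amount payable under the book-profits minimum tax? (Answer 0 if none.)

Book-profits minimum tax:
  Adjusted income: 884500 kr + 109500 kr + 159000 kr = 1153000 kr
  Less exemption 87000 kr → base 1066000 kr
  1066000 kr × 18% = 191880 kr

Mainline income levy:
  125000 kr × 16% = 20000 kr
  296000 kr × 23% = 68080 kr
  463500 kr × 27% = 125145 kr
  → 213225 kr
  Less childcare facility credit 53000 kr → 160225 kr

Excess of book-profits minimum tax over mainline income levy: 191880 kr − 160225 kr = 31655 kr.

31655 kr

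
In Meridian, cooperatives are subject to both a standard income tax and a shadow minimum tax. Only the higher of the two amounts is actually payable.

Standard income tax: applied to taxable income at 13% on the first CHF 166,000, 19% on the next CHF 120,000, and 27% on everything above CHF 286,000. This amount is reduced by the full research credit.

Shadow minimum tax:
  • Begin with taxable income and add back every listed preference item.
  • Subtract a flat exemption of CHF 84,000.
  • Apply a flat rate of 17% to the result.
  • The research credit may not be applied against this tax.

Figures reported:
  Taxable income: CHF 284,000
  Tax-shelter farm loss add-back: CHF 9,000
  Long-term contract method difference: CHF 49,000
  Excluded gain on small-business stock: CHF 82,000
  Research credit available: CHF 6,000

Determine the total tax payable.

CHF 57,800

Standard income tax:
  CHF 166,000 × 13% = CHF 21,580
  CHF 118,000 × 19% = CHF 22,420
  → CHF 44,000
  Less research credit CHF 6,000 → CHF 38,000

Shadow minimum tax:
  Adjusted income: CHF 284,000 + CHF 9,000 + CHF 49,000 + CHF 82,000 = CHF 424,000
  Less exemption CHF 84,000 → base CHF 340,000
  CHF 340,000 × 17% = CHF 57,800

CHF 57,800 > CHF 38,000, so the shadow minimum tax is the binding amount.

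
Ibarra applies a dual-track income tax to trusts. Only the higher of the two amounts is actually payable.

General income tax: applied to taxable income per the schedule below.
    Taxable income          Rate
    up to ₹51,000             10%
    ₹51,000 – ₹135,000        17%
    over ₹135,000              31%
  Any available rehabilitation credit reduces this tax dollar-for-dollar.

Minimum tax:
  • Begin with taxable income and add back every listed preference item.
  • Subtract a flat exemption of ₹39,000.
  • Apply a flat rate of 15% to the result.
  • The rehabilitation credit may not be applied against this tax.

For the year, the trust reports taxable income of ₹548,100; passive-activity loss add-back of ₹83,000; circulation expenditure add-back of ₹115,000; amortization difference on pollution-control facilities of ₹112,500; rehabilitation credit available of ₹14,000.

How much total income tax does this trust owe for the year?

₹133,441

General income tax:
  ₹51,000 × 10% = ₹5,100
  ₹84,000 × 17% = ₹14,280
  ₹413,100 × 31% = ₹128,061
  → ₹147,441
  Less rehabilitation credit ₹14,000 → ₹133,441

Minimum tax:
  Adjusted income: ₹548,100 + ₹83,000 + ₹115,000 + ₹112,500 = ₹858,600
  Less exemption ₹39,000 → base ₹819,600
  ₹819,600 × 15% = ₹122,940

₹133,441 > ₹122,940, so the general income tax governs.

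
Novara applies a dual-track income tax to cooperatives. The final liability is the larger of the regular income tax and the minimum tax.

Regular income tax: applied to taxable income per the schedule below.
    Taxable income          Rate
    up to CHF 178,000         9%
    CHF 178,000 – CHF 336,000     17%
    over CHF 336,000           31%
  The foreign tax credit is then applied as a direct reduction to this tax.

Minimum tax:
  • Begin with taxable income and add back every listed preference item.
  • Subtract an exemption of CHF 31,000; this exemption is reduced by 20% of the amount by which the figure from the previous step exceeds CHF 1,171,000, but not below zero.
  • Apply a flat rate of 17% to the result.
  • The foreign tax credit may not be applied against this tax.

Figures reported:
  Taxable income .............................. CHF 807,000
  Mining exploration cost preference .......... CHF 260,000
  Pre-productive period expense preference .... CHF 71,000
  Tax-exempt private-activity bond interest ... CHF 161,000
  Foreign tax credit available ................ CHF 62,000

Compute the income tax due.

Regular income tax:
  CHF 178,000 × 9% = CHF 16,020
  CHF 158,000 × 17% = CHF 26,860
  CHF 471,000 × 31% = CHF 146,010
  → CHF 188,890
  Less foreign tax credit CHF 62,000 → CHF 126,890

Minimum tax:
  Adjusted income: CHF 807,000 + CHF 260,000 + CHF 71,000 + CHF 161,000 = CHF 1,299,000
  Exemption: CHF 31,000 − 20% × (CHF 1,299,000 − CHF 1,171,000) = CHF 31,000 − CHF 25,600 = CHF 5,400
  Base: CHF 1,299,000 − CHF 5,400 = CHF 1,293,600
  CHF 1,293,600 × 17% = CHF 219,912

CHF 219,912 > CHF 126,890, so the minimum tax is the binding amount.

CHF 219,912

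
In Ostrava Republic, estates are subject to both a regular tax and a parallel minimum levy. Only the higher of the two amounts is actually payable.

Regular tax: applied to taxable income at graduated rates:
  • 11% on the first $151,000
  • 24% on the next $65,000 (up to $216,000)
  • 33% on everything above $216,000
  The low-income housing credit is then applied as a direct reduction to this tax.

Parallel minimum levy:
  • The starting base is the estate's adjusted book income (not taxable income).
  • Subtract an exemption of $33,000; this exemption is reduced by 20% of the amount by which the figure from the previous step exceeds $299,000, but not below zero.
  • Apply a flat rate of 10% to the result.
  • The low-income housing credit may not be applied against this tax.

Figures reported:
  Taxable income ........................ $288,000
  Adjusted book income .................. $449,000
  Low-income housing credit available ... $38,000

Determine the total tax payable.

Regular tax:
  $151,000 × 11% = $16,610
  $65,000 × 24% = $15,600
  $72,000 × 33% = $23,760
  → $55,970
  Less low-income housing credit $38,000 → $17,970

Parallel minimum levy:
  Base (adjusted book income): $449,000
  Exemption: $33,000 − 20% × ($449,000 − $299,000) = $33,000 − $30,000 = $3,000
  Base: $449,000 − $3,000 = $446,000
  $446,000 × 10% = $44,600

$44,600 > $17,970, so the parallel minimum levy is the binding amount.

$44,600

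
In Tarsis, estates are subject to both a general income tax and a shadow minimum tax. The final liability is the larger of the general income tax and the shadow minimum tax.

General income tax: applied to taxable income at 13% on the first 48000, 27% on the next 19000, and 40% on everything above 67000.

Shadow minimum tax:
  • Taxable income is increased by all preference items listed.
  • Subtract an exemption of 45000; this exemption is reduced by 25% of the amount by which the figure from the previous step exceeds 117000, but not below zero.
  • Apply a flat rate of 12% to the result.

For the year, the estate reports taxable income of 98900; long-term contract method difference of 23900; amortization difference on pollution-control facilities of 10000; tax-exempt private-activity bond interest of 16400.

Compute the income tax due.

General income tax:
  48000 × 13% = 6240
  19000 × 27% = 5130
  31900 × 40% = 12760
  → 24130

Shadow minimum tax:
  Adjusted income: 98900 + 23900 + 10000 + 16400 = 149200
  Exemption: 45000 − 25% × (149200 − 117000) = 45000 − 8050 = 36950
  Base: 149200 − 36950 = 112250
  112250 × 12% = 13470

24130 > 13470, so the general income tax governs.

24130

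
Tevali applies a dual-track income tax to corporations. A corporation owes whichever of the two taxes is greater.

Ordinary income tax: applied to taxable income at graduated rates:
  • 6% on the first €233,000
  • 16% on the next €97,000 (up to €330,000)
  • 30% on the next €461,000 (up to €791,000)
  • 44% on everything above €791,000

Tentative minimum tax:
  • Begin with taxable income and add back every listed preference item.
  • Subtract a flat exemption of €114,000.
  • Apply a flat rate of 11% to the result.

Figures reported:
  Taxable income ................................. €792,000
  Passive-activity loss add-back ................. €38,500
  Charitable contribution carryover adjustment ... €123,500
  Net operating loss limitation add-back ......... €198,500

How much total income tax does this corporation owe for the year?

€168,240

Tentative minimum tax:
  Adjusted income: €792,000 + €38,500 + €123,500 + €198,500 = €1,152,500
  Less exemption €114,000 → base €1,038,500
  €1,038,500 × 11% = €114,235

Ordinary income tax:
  €233,000 × 6% = €13,980
  €97,000 × 16% = €15,520
  €461,000 × 30% = €138,300
  €1,000 × 44% = €440
  → €168,240

€168,240 > €114,235, so the ordinary income tax governs.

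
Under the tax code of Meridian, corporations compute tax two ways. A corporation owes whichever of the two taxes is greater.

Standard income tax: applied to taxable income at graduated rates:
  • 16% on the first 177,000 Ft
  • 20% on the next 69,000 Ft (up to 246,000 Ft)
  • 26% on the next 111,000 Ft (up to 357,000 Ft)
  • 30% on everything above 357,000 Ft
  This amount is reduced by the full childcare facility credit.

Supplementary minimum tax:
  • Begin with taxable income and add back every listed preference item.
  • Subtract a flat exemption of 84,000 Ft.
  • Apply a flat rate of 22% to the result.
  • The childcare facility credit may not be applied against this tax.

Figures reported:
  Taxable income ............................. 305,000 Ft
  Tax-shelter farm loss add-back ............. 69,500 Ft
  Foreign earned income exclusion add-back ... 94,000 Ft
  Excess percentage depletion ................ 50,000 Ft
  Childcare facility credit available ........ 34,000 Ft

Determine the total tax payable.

Standard income tax:
  177,000 Ft × 16% = 28,320 Ft
  69,000 Ft × 20% = 13,800 Ft
  59,000 Ft × 26% = 15,340 Ft
  → 57,460 Ft
  Less childcare facility credit 34,000 Ft → 23,460 Ft

Supplementary minimum tax:
  Adjusted income: 305,000 Ft + 69,500 Ft + 94,000 Ft + 50,000 Ft = 518,500 Ft
  Less exemption 84,000 Ft → base 434,500 Ft
  434,500 Ft × 22% = 95,590 Ft

95,590 Ft > 23,460 Ft, so the supplementary minimum tax is the binding amount.

95,590 Ft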